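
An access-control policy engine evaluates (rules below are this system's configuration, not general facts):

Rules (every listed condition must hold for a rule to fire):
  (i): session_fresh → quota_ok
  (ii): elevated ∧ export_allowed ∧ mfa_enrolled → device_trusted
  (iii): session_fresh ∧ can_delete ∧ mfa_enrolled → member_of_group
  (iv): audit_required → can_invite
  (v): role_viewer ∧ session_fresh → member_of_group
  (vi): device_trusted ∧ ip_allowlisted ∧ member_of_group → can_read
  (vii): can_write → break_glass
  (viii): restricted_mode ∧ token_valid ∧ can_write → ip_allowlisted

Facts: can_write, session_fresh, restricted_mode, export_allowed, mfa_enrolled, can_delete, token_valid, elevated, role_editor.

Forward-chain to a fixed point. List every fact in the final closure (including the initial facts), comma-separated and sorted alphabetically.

Round 1: (i) [session_fresh → quota_ok]; (ii) [elevated ∧ export_allowed ∧ mfa_enrolled → device_trusted]; (iii) [session_fresh ∧ can_delete ∧ mfa_enrolled → member_of_group]; (vii) [can_write → break_glass]; (viii) [restricted_mode ∧ token_valid ∧ can_write → ip_allowlisted]. Adds quota_ok, device_trusted, member_of_group, break_glass, ip_allowlisted.
Round 2: (vi) [device_trusted ∧ ip_allowlisted ∧ member_of_group → can_read]. Adds can_read.

break_glass, can_delete, can_read, can_write, device_trusted, elevated, export_allowed, ip_allowlisted, member_of_group, mfa_enrolled, quota_ok, restricted_mode, role_editor, session_fresh, token_valid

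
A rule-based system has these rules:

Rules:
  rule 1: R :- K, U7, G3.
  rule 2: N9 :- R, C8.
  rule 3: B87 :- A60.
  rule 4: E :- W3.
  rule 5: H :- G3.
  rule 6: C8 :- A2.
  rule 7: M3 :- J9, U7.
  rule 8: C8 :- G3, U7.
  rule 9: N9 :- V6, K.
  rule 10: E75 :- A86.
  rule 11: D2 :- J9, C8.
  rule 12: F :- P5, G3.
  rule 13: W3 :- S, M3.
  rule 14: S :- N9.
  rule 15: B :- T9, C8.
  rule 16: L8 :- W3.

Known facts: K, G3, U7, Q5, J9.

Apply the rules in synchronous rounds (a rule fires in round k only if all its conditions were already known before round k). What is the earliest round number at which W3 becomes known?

Round 1 fires rule 1, rule 5, rule 7, rule 8, giving R, H, M3, C8.
Round 2 fires rule 2, rule 11, giving N9, D2.
Round 3 fires rule 14, giving S.
Round 4 fires rule 13, giving W3.
W3 first appears in round 4.

4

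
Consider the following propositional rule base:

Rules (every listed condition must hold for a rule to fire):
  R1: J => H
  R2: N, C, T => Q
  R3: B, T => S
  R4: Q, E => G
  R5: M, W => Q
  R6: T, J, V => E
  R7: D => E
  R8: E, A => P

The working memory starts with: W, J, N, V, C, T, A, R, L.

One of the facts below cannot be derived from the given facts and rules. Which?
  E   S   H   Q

Round 1 — R1, R2, R6, derive H, Q, E.
Round 2 — R4, R8, derive G, P.
Derived: H (round 1), E (round 1), Q (round 1). S never appears in any round.

S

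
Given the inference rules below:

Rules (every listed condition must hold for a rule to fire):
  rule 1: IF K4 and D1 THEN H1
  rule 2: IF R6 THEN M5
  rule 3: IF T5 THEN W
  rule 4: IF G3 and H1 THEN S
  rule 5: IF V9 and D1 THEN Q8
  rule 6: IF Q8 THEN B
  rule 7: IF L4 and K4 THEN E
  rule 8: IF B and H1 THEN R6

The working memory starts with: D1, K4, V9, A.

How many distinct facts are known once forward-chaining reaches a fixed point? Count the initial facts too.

9

Round 1: rule 1 [IF K4 and D1 THEN H1]; rule 5 [IF V9 and D1 THEN Q8]. New: H1, Q8.
Round 2: rule 6 [IF Q8 THEN B]. New: B.
Round 3: rule 8 [IF B and H1 THEN R6]. New: R6.
Round 4: rule 2 [IF R6 THEN M5]. New: M5.
Closure: {A, B, D1, H1, K4, M5, Q8, R6, V9} — 9 facts.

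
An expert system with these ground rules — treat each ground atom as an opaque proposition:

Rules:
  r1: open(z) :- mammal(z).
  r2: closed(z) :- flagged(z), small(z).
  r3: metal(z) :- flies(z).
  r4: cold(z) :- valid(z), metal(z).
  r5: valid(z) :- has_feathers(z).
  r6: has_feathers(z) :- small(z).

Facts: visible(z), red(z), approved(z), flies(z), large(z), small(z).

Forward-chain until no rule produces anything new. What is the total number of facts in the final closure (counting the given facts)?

10

Round 1: r3 [metal(z) :- flies(z).]; r6 [has_feathers(z) :- small(z).]. Adds metal(z), has_feathers(z).
Round 2: r5 [valid(z) :- has_feathers(z).]. Adds valid(z).
Round 3: r4 [cold(z) :- valid(z), metal(z).]. Adds cold(z).
Closure: {approved(z), cold(z), flies(z), has_feathers(z), large(z), metal(z), red(z), small(z), valid(z), visible(z)} — 10 facts.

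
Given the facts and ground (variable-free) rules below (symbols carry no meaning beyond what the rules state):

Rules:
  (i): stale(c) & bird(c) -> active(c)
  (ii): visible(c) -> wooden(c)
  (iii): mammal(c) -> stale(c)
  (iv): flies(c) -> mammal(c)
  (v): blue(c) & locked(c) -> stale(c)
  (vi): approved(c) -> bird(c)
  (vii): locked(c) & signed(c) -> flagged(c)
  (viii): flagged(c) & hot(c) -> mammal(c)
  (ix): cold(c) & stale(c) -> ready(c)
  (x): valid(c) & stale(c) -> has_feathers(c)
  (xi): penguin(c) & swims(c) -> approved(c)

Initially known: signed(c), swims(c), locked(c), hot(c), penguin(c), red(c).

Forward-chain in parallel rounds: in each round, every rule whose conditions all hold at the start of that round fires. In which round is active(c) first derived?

4

[1] (vii) [locked(c) & signed(c) -> flagged(c)]; (xi) [penguin(c) & swims(c) -> approved(c)]. ⇒ new: flagged(c), approved(c).
[2] (vi) [approved(c) -> bird(c)]; (viii) [flagged(c) & hot(c) -> mammal(c)]. ⇒ new: bird(c), mammal(c).
[3] (iii) [mammal(c) -> stale(c)]. ⇒ new: stale(c).
[4] (i) [stale(c) & bird(c) -> active(c)]. ⇒ new: active(c).
active(c) first appears in round 4.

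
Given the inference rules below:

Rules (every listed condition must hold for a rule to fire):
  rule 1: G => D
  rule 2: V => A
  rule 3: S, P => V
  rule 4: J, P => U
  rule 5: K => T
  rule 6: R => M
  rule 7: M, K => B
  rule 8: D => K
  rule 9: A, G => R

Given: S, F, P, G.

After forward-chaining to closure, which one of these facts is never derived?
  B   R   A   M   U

U

Round 1 — rule 1, rule 3, derive D, V.
Round 2 — rule 2, rule 8, derive A, K.
Round 3 — rule 5, rule 9, derive T, R.
Round 4 — rule 6, derive M.
Round 5 — rule 7, derive B.
Derived: B (round 5), A (round 2), R (round 3), M (round 4). U never appears in any round.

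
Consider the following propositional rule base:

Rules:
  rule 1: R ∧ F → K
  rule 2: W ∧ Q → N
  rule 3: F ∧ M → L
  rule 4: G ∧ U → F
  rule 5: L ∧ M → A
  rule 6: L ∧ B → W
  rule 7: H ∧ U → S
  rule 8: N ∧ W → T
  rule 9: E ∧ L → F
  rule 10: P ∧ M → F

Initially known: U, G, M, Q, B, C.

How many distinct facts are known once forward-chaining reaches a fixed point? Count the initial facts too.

Round 1 fires rule 4, giving F.
Round 2 fires rule 3, giving L.
Round 3 fires rule 5, rule 6, giving A, W.
Round 4 fires rule 2, giving N.
Round 5 fires rule 8, giving T.
Closure: {A, B, C, F, G, L, M, N, Q, T, U, W} — 12 facts.

12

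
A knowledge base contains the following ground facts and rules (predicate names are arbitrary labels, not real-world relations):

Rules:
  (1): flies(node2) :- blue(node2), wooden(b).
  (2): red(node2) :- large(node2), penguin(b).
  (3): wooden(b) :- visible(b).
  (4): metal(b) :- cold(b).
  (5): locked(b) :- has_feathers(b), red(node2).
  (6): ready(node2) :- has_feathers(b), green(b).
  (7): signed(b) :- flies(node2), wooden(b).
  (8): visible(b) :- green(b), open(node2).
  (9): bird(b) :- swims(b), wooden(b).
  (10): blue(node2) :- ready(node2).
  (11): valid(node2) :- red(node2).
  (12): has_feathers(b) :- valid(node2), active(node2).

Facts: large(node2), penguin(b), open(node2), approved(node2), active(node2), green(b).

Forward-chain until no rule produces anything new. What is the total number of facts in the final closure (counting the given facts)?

16

Round 1 fires (2), (8), giving red(node2), visible(b).
Round 2 fires (3), (11), giving wooden(b), valid(node2).
Round 3 fires (12), giving has_feathers(b).
Round 4 fires (5), (6), giving locked(b), ready(node2).
Round 5 fires (10), giving blue(node2).
Round 6 fires (1), giving flies(node2).
Round 7 fires (7), giving signed(b).
Closure: {active(node2), approved(node2), blue(node2), flies(node2), green(b), has_feathers(b), large(node2), locked(b), open(node2), penguin(b), ready(node2), red(node2), signed(b), valid(node2), visible(b), wooden(b)} — 16 facts.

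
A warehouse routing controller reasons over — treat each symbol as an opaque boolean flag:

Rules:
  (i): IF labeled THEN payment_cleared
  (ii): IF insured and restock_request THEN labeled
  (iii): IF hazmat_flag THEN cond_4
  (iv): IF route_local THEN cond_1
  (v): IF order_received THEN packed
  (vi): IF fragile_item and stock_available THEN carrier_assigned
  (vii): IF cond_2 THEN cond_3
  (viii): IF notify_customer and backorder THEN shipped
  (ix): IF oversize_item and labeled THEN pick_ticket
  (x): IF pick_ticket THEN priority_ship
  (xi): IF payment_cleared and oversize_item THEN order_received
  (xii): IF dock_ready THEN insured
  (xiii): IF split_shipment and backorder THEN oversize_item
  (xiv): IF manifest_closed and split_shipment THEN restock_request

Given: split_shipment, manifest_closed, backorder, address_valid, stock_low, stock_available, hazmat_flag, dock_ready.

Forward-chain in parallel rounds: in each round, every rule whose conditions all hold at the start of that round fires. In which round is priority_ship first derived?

4

Round 1: (iii) [IF hazmat_flag THEN cond_4]; (xii) [IF dock_ready THEN insured]; (xiii) [IF split_shipment and backorder THEN oversize_item]; (xiv) [IF manifest_closed and split_shipment THEN restock_request]. New: cond_4, insured, oversize_item, restock_request.
Round 2: (ii) [IF insured and restock_request THEN labeled]. New: labeled.
Round 3: (i) [IF labeled THEN payment_cleared]; (ix) [IF oversize_item and labeled THEN pick_ticket]. New: payment_cleared, pick_ticket.
Round 4: (x) [IF pick_ticket THEN priority_ship]; (xi) [IF payment_cleared and oversize_item THEN order_received]. New: priority_ship, order_received.
priority_ship first appears in round 4.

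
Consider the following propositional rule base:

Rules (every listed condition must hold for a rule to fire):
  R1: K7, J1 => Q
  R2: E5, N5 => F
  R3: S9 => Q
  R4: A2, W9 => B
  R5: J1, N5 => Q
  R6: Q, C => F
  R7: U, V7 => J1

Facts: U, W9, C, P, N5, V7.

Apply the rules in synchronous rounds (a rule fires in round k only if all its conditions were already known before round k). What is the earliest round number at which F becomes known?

3

Round 1 fires R7, giving J1.
Round 2 fires R5, giving Q.
Round 3 fires R6, giving F.
F first appears in round 3.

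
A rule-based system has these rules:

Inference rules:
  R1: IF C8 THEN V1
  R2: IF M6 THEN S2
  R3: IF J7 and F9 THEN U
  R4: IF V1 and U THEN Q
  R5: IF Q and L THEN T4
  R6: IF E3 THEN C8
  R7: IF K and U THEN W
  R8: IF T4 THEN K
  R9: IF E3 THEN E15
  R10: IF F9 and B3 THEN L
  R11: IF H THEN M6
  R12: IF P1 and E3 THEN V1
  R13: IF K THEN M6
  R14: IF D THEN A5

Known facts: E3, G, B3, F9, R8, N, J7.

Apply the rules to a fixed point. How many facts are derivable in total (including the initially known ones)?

Round 1: R3 [IF J7 and F9 THEN U]; R6 [IF E3 THEN C8]; R9 [IF E3 THEN E15]; R10 [IF F9 and B3 THEN L]. Adds U, C8, E15, L.
Round 2: R1 [IF C8 THEN V1]. Adds V1.
Round 3: R4 [IF V1 and U THEN Q]. Adds Q.
Round 4: R5 [IF Q and L THEN T4]. Adds T4.
Round 5: R8 [IF T4 THEN K]. Adds K.
Round 6: R7 [IF K and U THEN W]; R13 [IF K THEN M6]. Adds W, M6.
Round 7: R2 [IF M6 THEN S2]. Adds S2.
Closure: {B3, C8, E15, E3, F9, G, J7, K, L, M6, N, Q, R8, S2, T4, U, V1, W} — 18 facts.

18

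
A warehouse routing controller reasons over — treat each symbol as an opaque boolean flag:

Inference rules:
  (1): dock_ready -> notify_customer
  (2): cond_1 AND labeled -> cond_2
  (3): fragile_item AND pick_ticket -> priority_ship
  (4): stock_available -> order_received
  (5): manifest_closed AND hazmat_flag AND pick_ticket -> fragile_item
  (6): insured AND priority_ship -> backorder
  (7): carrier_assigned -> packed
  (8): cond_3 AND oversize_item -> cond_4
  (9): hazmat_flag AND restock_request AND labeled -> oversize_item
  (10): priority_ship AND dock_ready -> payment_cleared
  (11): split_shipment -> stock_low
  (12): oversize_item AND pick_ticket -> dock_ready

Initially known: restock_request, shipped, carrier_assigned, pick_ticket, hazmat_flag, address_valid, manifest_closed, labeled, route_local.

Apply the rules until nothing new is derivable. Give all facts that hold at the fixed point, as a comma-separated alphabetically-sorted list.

Round 1: (5) [manifest_closed AND hazmat_flag AND pick_ticket -> fragile_item]; (7) [carrier_assigned -> packed]; (9) [hazmat_flag AND restock_request AND labeled -> oversize_item]. Adds fragile_item, packed, oversize_item.
Round 2: (3) [fragile_item AND pick_ticket -> priority_ship]; (12) [oversize_item AND pick_ticket -> dock_ready]. Adds priority_ship, dock_ready.
Round 3: (1) [dock_ready -> notify_customer]; (10) [priority_ship AND dock_ready -> payment_cleared]. Adds notify_customer, payment_cleared.

address_valid, carrier_assigned, dock_ready, fragile_item, hazmat_flag, labeled, manifest_closed, notify_customer, oversize_item, packed, payment_cleared, pick_ticket, priority_ship, restock_request, route_local, shipped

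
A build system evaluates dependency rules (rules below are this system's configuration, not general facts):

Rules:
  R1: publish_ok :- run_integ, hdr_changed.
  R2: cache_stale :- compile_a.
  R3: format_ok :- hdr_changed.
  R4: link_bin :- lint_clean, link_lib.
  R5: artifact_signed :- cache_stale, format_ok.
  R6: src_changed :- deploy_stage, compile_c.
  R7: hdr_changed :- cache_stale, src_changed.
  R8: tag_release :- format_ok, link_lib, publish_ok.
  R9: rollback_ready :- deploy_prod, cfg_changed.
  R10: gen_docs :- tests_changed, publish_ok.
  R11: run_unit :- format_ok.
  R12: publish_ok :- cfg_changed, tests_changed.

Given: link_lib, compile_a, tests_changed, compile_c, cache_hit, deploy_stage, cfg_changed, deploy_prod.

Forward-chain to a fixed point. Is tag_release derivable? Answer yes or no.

Round 1 fires R2, R6, R9, R12, giving cache_stale, src_changed, rollback_ready, publish_ok.
Round 2 fires R7, R10, giving hdr_changed, gen_docs.
Round 3 fires R3, giving format_ok.
Round 4 fires R5, R8, R11, giving artifact_signed, tag_release, run_unit.
tag_release appears in round 4, so it is derivable.

yes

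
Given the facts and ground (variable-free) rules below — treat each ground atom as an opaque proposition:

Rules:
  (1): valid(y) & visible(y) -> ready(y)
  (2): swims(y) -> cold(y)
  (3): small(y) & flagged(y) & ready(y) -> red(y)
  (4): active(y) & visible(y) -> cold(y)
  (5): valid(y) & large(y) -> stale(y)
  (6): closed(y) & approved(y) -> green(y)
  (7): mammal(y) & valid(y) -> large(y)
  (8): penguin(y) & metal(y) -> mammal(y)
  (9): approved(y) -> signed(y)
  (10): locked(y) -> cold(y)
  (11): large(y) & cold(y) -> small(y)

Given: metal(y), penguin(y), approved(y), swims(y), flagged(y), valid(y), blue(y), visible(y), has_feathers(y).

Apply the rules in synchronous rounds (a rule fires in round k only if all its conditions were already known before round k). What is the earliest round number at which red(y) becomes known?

4

Round 1: (1) [valid(y) & visible(y) -> ready(y)]; (2) [swims(y) -> cold(y)]; (8) [penguin(y) & metal(y) -> mammal(y)]; (9) [approved(y) -> signed(y)]. New: ready(y), cold(y), mammal(y), signed(y).
Round 2: (7) [mammal(y) & valid(y) -> large(y)]. New: large(y).
Round 3: (5) [valid(y) & large(y) -> stale(y)]; (11) [large(y) & cold(y) -> small(y)]. New: stale(y), small(y).
Round 4: (3) [small(y) & flagged(y) & ready(y) -> red(y)]. New: red(y).
red(y) first appears in round 4.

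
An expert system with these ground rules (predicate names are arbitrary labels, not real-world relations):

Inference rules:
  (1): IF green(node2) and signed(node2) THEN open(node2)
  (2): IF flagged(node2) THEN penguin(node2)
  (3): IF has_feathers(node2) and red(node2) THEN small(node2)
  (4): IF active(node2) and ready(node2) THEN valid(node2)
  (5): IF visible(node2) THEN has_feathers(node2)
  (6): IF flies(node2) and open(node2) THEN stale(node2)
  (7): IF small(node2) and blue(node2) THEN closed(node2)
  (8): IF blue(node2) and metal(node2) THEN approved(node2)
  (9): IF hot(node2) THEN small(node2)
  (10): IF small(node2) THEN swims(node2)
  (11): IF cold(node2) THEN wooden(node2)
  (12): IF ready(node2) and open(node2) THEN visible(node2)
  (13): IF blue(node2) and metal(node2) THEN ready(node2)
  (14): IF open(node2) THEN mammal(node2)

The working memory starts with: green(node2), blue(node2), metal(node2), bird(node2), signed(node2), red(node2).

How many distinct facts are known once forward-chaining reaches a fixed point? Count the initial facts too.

Round 1: (1) [IF green(node2) and signed(node2) THEN open(node2)]; (8) [IF blue(node2) and metal(node2) THEN approved(node2)]; (13) [IF blue(node2) and metal(node2) THEN ready(node2)]. New: open(node2), approved(node2), ready(node2).
Round 2: (12) [IF ready(node2) and open(node2) THEN visible(node2)]; (14) [IF open(node2) THEN mammal(node2)]. New: visible(node2), mammal(node2).
Round 3: (5) [IF visible(node2) THEN has_feathers(node2)]. New: has_feathers(node2).
Round 4: (3) [IF has_feathers(node2) and red(node2) THEN small(node2)]. New: small(node2).
Round 5: (7) [IF small(node2) and blue(node2) THEN closed(node2)]; (10) [IF small(node2) THEN swims(node2)]. New: closed(node2), swims(node2).
Closure: {approved(node2), bird(node2), blue(node2), closed(node2), green(node2), has_feathers(node2), mammal(node2), metal(node2), open(node2), ready(node2), red(node2), signed(node2), small(node2), swims(node2), visible(node2)} — 15 facts.

15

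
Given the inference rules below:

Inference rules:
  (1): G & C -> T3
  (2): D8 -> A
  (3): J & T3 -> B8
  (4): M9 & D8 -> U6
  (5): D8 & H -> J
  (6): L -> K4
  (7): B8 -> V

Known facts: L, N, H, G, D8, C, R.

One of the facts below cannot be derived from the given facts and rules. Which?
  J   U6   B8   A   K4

U6

[1] (1) [G & C -> T3]; (2) [D8 -> A]; (5) [D8 & H -> J]; (6) [L -> K4]. ⇒ new: T3, A, J, K4.
[2] (3) [J & T3 -> B8]. ⇒ new: B8.
[3] (7) [B8 -> V]. ⇒ new: V.
Derived: B8 (round 2), J (round 1), K4 (round 1), A (round 1). U6 never appears in any round.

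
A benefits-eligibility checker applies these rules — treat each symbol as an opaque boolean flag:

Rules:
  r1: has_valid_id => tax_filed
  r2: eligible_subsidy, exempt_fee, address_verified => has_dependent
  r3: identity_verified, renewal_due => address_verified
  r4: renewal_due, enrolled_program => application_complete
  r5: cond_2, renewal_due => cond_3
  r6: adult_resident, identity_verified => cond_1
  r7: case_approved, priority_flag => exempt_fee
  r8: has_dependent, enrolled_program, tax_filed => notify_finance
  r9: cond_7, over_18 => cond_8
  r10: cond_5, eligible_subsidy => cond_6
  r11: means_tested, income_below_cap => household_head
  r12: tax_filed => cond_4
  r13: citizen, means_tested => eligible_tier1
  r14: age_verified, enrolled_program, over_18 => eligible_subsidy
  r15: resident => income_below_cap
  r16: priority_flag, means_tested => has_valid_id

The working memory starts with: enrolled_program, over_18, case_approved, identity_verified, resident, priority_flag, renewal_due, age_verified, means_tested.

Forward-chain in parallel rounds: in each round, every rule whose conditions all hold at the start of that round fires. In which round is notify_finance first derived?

3

Round 1 fires r3, r4, r7, r14, r15, r16, giving address_verified, application_complete, exempt_fee, eligible_subsidy, income_below_cap, has_valid_id.
Round 2 fires r1, r2, r11, giving tax_filed, has_dependent, household_head.
Round 3 fires r8, r12, giving notify_finance, cond_4.
notify_finance first appears in round 3.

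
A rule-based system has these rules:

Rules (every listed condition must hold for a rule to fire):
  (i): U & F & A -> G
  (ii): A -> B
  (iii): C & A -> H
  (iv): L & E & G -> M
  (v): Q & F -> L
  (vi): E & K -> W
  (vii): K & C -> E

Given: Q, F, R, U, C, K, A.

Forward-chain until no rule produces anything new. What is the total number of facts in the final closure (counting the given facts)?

14

[1] (i) [U & F & A -> G]; (ii) [A -> B]; (iii) [C & A -> H]; (v) [Q & F -> L]; (vii) [K & C -> E]. ⇒ new: G, B, H, L, E.
[2] (iv) [L & E & G -> M]; (vi) [E & K -> W]. ⇒ new: M, W.
Closure: {A, B, C, E, F, G, H, K, L, M, Q, R, U, W} — 14 facts.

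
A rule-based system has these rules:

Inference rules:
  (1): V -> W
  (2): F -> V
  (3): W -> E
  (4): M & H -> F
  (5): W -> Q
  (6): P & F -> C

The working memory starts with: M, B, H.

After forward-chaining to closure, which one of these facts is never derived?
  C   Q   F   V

C

Round 1 fires (4), giving F.
Round 2 fires (2), giving V.
Round 3 fires (1), giving W.
Round 4 fires (3), (5), giving E, Q.
Derived: F (round 1), V (round 2), Q (round 4). C never appears in any round.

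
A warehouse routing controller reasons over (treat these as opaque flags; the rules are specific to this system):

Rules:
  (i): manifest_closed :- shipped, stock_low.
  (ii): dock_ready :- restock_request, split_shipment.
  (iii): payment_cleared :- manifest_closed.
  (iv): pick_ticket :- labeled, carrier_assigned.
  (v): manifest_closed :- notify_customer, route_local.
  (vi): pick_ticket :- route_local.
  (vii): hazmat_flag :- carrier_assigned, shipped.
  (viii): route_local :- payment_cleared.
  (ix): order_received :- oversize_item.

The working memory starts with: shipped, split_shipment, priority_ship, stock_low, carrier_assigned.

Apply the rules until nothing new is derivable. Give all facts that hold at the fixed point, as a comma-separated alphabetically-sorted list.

carrier_assigned, hazmat_flag, manifest_closed, payment_cleared, pick_ticket, priority_ship, route_local, shipped, split_shipment, stock_low

Round 1: (i) [manifest_closed :- shipped, stock_low.]; (vii) [hazmat_flag :- carrier_assigned, shipped.]. Adds manifest_closed, hazmat_flag.
Round 2: (iii) [payment_cleared :- manifest_closed.]. Adds payment_cleared.
Round 3: (viii) [route_local :- payment_cleared.]. Adds route_local.
Round 4: (vi) [pick_ticket :- route_local.]. Adds pick_ticket.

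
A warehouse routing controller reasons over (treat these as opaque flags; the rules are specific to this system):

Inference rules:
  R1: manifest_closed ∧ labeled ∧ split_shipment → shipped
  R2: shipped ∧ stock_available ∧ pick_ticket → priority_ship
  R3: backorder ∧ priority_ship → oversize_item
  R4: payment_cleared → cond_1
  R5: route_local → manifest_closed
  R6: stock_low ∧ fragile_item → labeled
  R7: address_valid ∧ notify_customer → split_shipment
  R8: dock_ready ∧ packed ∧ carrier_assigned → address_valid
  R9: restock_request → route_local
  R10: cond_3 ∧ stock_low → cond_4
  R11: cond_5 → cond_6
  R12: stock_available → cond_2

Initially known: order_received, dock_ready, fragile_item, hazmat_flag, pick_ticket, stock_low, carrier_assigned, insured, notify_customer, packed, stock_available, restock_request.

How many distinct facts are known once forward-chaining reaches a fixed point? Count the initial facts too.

20

Round 1 fires R6, R8, R9, R12, giving labeled, address_valid, route_local, cond_2.
Round 2 fires R5, R7, giving manifest_closed, split_shipment.
Round 3 fires R1, giving shipped.
Round 4 fires R2, giving priority_ship.
Closure: {address_valid, carrier_assigned, cond_2, dock_ready, fragile_item, hazmat_flag, insured, labeled, manifest_closed, notify_customer, order_received, packed, pick_ticket, priority_ship, restock_request, route_local, shipped, split_shipment, stock_available, stock_low} — 20 facts.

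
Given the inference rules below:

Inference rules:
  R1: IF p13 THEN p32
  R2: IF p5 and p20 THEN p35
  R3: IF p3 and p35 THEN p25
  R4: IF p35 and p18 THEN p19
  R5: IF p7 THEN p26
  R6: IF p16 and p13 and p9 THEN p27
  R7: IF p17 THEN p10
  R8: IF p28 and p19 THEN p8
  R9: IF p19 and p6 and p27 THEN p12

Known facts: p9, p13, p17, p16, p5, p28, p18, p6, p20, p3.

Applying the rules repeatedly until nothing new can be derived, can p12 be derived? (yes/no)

Round 1: R1 [IF p13 THEN p32]; R2 [IF p5 and p20 THEN p35]; R6 [IF p16 and p13 and p9 THEN p27]; R7 [IF p17 THEN p10]. Adds p32, p35, p27, p10.
Round 2: R3 [IF p3 and p35 THEN p25]; R4 [IF p35 and p18 THEN p19]. Adds p25, p19.
Round 3: R8 [IF p28 and p19 THEN p8]; R9 [IF p19 and p6 and p27 THEN p12]. Adds p8, p12.
p12 appears in round 3, so it is derivable.

yes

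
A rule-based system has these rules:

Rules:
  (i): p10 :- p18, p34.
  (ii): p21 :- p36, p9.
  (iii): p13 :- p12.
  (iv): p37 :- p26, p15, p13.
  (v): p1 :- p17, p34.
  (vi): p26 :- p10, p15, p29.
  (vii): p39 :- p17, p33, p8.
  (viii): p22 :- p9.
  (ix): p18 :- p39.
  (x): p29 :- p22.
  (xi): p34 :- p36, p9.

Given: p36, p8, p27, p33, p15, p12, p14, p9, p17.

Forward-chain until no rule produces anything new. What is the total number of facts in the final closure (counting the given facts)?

20

Round 1: (ii) [p21 :- p36, p9.]; (iii) [p13 :- p12.]; (vii) [p39 :- p17, p33, p8.]; (viii) [p22 :- p9.]; (xi) [p34 :- p36, p9.]. Adds p21, p13, p39, p22, p34.
Round 2: (v) [p1 :- p17, p34.]; (ix) [p18 :- p39.]; (x) [p29 :- p22.]. Adds p1, p18, p29.
Round 3: (i) [p10 :- p18, p34.]. Adds p10.
Round 4: (vi) [p26 :- p10, p15, p29.]. Adds p26.
Round 5: (iv) [p37 :- p26, p15, p13.]. Adds p37.
Closure: {p1, p10, p12, p13, p14, p15, p17, p18, p21, p22, p26, p27, p29, p33, p34, p36, p37, p39, p8, p9} — 20 facts.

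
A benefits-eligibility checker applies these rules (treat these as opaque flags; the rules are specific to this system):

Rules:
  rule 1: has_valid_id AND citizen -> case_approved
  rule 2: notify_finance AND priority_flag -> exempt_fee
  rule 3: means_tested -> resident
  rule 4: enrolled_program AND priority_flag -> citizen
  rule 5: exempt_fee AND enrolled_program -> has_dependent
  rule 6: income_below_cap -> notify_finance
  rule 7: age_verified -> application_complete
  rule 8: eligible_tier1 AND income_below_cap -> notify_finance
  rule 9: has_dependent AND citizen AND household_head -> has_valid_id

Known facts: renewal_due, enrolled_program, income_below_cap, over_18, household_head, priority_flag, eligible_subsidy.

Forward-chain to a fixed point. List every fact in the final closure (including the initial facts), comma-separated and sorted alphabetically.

Round 1 — rule 4, rule 6, derive citizen, notify_finance.
Round 2 — rule 2, derive exempt_fee.
Round 3 — rule 5, derive has_dependent.
Round 4 — rule 9, derive has_valid_id.
Round 5 — rule 1, derive case_approved.

case_approved, citizen, eligible_subsidy, enrolled_program, exempt_fee, has_dependent, has_valid_id, household_head, income_below_cap, notify_finance, over_18, priority_flag, renewal_due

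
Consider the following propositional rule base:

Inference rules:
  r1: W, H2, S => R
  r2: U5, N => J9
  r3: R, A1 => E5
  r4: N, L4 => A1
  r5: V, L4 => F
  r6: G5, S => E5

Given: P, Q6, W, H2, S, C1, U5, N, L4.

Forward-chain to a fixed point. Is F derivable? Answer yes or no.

[1] r1 [W, H2, S => R]; r2 [U5, N => J9]; r4 [N, L4 => A1]. ⇒ new: R, J9, A1.
[2] r3 [R, A1 => E5]. ⇒ new: E5.
Fixed point reached. F is concluded only by r5; r5 needs V (never derived).

no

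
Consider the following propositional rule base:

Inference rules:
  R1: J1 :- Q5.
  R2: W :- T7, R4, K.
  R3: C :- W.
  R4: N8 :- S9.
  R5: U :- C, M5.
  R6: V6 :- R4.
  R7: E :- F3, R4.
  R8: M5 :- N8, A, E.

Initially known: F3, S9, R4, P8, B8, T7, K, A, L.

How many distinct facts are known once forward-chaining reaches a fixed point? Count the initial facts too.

[1] R2 [W :- T7, R4, K.]; R4 [N8 :- S9.]; R6 [V6 :- R4.]; R7 [E :- F3, R4.]. ⇒ new: W, N8, V6, E.
[2] R3 [C :- W.]; R8 [M5 :- N8, A, E.]. ⇒ new: C, M5.
[3] R5 [U :- C, M5.]. ⇒ new: U.
Closure: {A, B8, C, E, F3, K, L, M5, N8, P8, R4, S9, T7, U, V6, W} — 16 facts.

16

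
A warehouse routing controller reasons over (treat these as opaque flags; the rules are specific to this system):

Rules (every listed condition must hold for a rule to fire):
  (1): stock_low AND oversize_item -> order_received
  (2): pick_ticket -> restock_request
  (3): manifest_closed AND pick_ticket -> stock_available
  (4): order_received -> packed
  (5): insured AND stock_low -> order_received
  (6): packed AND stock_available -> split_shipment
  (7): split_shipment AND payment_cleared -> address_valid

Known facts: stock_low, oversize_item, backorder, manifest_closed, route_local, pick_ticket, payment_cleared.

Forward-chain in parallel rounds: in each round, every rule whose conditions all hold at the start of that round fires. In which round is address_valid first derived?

[1] (1) [stock_low AND oversize_item -> order_received]; (2) [pick_ticket -> restock_request]; (3) [manifest_closed AND pick_ticket -> stock_available]. ⇒ new: order_received, restock_request, stock_available.
[2] (4) [order_received -> packed]. ⇒ new: packed.
[3] (6) [packed AND stock_available -> split_shipment]. ⇒ new: split_shipment.
[4] (7) [split_shipment AND payment_cleared -> address_valid]. ⇒ new: address_valid.
address_valid first appears in round 4.

4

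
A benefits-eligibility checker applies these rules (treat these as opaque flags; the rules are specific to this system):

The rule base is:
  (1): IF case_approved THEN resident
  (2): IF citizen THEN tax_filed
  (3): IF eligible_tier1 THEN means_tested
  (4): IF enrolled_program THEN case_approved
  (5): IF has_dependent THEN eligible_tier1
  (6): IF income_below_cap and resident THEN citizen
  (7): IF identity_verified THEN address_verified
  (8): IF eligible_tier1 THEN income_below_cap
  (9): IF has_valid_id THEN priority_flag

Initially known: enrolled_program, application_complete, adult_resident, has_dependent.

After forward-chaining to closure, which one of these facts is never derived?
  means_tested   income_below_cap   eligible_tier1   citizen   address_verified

address_verified

Round 1 — (4), (5), derive case_approved, eligible_tier1.
Round 2 — (1), (3), (8), derive resident, means_tested, income_below_cap.
Round 3 — (6), derive citizen.
Round 4 — (2), derive tax_filed.
Derived: eligible_tier1 (round 1), means_tested (round 2), income_below_cap (round 2), citizen (round 3). address_verified never appears in any round.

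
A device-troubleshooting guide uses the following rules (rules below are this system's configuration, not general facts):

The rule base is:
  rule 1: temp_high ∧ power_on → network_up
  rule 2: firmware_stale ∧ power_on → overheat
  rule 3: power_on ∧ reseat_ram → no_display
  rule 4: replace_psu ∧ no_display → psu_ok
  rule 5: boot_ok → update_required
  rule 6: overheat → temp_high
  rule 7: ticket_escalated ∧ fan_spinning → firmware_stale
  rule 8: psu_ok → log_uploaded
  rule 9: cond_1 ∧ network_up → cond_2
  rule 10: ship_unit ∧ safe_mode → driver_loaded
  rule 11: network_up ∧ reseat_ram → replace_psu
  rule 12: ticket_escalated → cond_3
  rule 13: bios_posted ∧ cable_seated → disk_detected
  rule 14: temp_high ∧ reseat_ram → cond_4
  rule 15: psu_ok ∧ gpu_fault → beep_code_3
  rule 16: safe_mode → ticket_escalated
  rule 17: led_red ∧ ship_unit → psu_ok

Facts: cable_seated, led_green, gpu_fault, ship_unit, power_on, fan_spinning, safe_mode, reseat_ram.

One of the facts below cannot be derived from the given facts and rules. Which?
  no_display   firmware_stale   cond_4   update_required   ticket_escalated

update_required

Round 1: rule 3 [power_on ∧ reseat_ram → no_display]; rule 10 [ship_unit ∧ safe_mode → driver_loaded]; rule 16 [safe_mode → ticket_escalated]. Adds no_display, driver_loaded, ticket_escalated.
Round 2: rule 7 [ticket_escalated ∧ fan_spinning → firmware_stale]; rule 12 [ticket_escalated → cond_3]. Adds firmware_stale, cond_3.
Round 3: rule 2 [firmware_stale ∧ power_on → overheat]. Adds overheat.
Round 4: rule 6 [overheat → temp_high]. Adds temp_high.
Round 5: rule 1 [temp_high ∧ power_on → network_up]; rule 14 [temp_high ∧ reseat_ram → cond_4]. Adds network_up, cond_4.
Round 6: rule 11 [network_up ∧ reseat_ram → replace_psu]. Adds replace_psu.
Round 7: rule 4 [replace_psu ∧ no_display → psu_ok]. Adds psu_ok.
Round 8: rule 8 [psu_ok → log_uploaded]; rule 15 [psu_ok ∧ gpu_fault → beep_code_3]. Adds log_uploaded, beep_code_3.
Derived: no_display (round 1), firmware_stale (round 2), cond_4 (round 5), ticket_escalated (round 1). update_required never appears in any round.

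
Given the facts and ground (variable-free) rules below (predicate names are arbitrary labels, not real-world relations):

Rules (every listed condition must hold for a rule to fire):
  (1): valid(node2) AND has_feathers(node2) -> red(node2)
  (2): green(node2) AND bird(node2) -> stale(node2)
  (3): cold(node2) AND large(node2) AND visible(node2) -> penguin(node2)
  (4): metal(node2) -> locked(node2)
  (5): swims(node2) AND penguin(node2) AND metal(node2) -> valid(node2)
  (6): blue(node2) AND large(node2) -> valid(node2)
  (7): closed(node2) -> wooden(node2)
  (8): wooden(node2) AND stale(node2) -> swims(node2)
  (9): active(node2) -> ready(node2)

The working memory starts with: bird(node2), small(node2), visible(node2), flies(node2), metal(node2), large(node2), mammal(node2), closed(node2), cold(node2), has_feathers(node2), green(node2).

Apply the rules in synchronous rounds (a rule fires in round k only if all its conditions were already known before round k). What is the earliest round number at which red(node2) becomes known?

4

Round 1: (2) [green(node2) AND bird(node2) -> stale(node2)]; (3) [cold(node2) AND large(node2) AND visible(node2) -> penguin(node2)]; (4) [metal(node2) -> locked(node2)]; (7) [closed(node2) -> wooden(node2)]. Adds stale(node2), penguin(node2), locked(node2), wooden(node2).
Round 2: (8) [wooden(node2) AND stale(node2) -> swims(node2)]. Adds swims(node2).
Round 3: (5) [swims(node2) AND penguin(node2) AND metal(node2) -> valid(node2)]. Adds valid(node2).
Round 4: (1) [valid(node2) AND has_feathers(node2) -> red(node2)]. Adds red(node2).
red(node2) first appears in round 4.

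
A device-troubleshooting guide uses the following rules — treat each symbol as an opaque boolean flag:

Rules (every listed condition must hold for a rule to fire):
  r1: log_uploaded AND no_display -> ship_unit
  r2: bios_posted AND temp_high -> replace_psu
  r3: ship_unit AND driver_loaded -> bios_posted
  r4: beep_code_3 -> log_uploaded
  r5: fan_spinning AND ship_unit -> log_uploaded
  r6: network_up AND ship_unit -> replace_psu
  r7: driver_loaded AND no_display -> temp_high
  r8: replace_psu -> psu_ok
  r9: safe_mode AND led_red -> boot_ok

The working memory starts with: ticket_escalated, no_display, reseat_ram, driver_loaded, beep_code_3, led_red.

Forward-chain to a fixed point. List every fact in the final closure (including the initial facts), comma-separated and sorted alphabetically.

beep_code_3, bios_posted, driver_loaded, led_red, log_uploaded, no_display, psu_ok, replace_psu, reseat_ram, ship_unit, temp_high, ticket_escalated

[1] r4 [beep_code_3 -> log_uploaded]; r7 [driver_loaded AND no_display -> temp_high]. ⇒ new: log_uploaded, temp_high.
[2] r1 [log_uploaded AND no_display -> ship_unit]. ⇒ new: ship_unit.
[3] r3 [ship_unit AND driver_loaded -> bios_posted]. ⇒ new: bios_posted.
[4] r2 [bios_posted AND temp_high -> replace_psu]. ⇒ new: replace_psu.
[5] r8 [replace_psu -> psu_ok]. ⇒ new: psu_ok.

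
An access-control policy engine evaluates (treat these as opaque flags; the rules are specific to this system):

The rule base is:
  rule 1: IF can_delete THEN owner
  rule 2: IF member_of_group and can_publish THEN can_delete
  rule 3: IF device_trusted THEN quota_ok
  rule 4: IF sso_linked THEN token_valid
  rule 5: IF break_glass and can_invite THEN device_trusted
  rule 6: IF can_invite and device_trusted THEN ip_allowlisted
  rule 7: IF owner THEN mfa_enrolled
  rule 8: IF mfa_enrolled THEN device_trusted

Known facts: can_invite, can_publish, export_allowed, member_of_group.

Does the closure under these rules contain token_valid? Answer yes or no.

[1] rule 2 [IF member_of_group and can_publish THEN can_delete]. ⇒ new: can_delete.
[2] rule 1 [IF can_delete THEN owner]. ⇒ new: owner.
[3] rule 7 [IF owner THEN mfa_enrolled]. ⇒ new: mfa_enrolled.
[4] rule 8 [IF mfa_enrolled THEN device_trusted]. ⇒ new: device_trusted.
[5] rule 3 [IF device_trusted THEN quota_ok]; rule 6 [IF can_invite and device_trusted THEN ip_allowlisted]. ⇒ new: quota_ok, ip_allowlisted.
Fixed point reached. token_valid is concluded only by rule 4; rule 4 needs sso_linked (never derived).

no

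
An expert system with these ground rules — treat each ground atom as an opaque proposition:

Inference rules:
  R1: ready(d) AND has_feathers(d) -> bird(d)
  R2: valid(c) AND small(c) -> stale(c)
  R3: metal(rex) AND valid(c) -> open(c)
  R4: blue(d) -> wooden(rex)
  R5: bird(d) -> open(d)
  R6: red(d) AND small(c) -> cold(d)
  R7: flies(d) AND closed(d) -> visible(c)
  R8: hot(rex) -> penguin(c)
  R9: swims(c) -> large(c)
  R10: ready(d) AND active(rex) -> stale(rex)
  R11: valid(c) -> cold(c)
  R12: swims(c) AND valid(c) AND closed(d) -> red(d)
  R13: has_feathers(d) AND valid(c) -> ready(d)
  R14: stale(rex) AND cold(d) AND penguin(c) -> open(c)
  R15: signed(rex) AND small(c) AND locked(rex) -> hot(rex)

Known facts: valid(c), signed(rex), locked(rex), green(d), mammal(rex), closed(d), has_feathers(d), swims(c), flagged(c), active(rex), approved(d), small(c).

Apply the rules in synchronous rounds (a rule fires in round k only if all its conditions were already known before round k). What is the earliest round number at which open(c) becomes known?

Round 1: R2 [valid(c) AND small(c) -> stale(c)]; R9 [swims(c) -> large(c)]; R11 [valid(c) -> cold(c)]; R12 [swims(c) AND valid(c) AND closed(d) -> red(d)]; R13 [has_feathers(d) AND valid(c) -> ready(d)]; R15 [signed(rex) AND small(c) AND locked(rex) -> hot(rex)]. Adds stale(c), large(c), cold(c), red(d), ready(d), hot(rex).
Round 2: R1 [ready(d) AND has_feathers(d) -> bird(d)]; R6 [red(d) AND small(c) -> cold(d)]; R8 [hot(rex) -> penguin(c)]; R10 [ready(d) AND active(rex) -> stale(rex)]. Adds bird(d), cold(d), penguin(c), stale(rex).
Round 3: R5 [bird(d) -> open(d)]; R14 [stale(rex) AND cold(d) AND penguin(c) -> open(c)]. Adds open(d), open(c).
open(c) first appears in round 3.

3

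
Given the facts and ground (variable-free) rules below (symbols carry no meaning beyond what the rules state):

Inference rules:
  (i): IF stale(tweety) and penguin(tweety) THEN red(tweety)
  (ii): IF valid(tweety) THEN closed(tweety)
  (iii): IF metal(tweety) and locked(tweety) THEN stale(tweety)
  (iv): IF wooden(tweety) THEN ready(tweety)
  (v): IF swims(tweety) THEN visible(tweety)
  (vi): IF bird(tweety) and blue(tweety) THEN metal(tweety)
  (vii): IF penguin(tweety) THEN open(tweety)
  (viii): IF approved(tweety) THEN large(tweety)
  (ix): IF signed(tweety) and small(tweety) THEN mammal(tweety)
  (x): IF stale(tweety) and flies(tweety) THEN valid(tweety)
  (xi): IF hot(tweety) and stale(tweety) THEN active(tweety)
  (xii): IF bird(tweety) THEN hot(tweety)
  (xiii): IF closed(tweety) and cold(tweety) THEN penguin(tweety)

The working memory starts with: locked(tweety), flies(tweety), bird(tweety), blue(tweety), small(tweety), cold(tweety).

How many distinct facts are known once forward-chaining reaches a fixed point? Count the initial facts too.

Round 1: (vi) [IF bird(tweety) and blue(tweety) THEN metal(tweety)]; (xii) [IF bird(tweety) THEN hot(tweety)]. New: metal(tweety), hot(tweety).
Round 2: (iii) [IF metal(tweety) and locked(tweety) THEN stale(tweety)]. New: stale(tweety).
Round 3: (x) [IF stale(tweety) and flies(tweety) THEN valid(tweety)]; (xi) [IF hot(tweety) and stale(tweety) THEN active(tweety)]. New: valid(tweety), active(tweety).
Round 4: (ii) [IF valid(tweety) THEN closed(tweety)]. New: closed(tweety).
Round 5: (xiii) [IF closed(tweety) and cold(tweety) THEN penguin(tweety)]. New: penguin(tweety).
Round 6: (i) [IF stale(tweety) and penguin(tweety) THEN red(tweety)]; (vii) [IF penguin(tweety) THEN open(tweety)]. New: red(tweety), open(tweety).
Closure: {active(tweety), bird(tweety), blue(tweety), closed(tweety), cold(tweety), flies(tweety), hot(tweety), locked(tweety), metal(tweety), open(tweety), penguin(tweety), red(tweety), small(tweety), stale(tweety), valid(tweety)} — 15 facts.

15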